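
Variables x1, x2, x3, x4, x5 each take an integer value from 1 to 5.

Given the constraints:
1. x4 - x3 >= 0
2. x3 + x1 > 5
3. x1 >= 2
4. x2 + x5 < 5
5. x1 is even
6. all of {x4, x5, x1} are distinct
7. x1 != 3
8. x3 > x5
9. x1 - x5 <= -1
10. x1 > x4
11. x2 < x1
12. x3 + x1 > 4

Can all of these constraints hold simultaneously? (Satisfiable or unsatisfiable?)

Unsatisfiable

Constraints 1, 8, 9, and 10 give x4 < x1, x1 < x5, x5 < x3, x3 ≤ x4. Chaining: x4 < x1 < x5 < x3 ≤ x4, which forces x4 < x4 — impossible.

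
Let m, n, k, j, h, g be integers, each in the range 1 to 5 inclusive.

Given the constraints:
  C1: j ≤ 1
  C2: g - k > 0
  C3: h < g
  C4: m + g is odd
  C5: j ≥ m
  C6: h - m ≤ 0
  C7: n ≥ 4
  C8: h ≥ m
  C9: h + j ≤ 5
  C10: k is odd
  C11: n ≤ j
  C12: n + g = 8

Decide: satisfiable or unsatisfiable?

From constraints 7 and 11: j ≥ n and n ≥ 4, so j ≥ 4. From constraint 1: j ≤ 1. But 1 < 4, so no value of j works.

Unsatisfiable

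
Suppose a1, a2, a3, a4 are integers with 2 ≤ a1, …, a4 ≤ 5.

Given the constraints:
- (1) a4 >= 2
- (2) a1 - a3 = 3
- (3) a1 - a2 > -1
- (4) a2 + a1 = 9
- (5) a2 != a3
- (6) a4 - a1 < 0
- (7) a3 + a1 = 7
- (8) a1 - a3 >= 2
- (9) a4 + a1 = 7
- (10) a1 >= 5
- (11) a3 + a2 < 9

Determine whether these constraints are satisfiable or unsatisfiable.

Satisfiable

Setting (a1, a2, a3, a4) = (5, 4, 2, 2) satisfies everything: constraint 2: a1 - a3 = 3; constraint 3: a1 - a2 = 1; constraint 4: a2 + a1 = 9, and the others follow.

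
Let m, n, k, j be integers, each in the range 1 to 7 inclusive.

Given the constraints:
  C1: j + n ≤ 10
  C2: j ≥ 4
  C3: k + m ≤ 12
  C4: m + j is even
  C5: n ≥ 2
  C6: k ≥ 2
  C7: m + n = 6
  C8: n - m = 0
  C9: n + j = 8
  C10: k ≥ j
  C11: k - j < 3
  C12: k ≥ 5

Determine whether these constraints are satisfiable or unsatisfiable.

Take m = 3, n = 3, k = 7, j = 5. Then constraint 1: j + n = 8; constraint 3: k + m = 10, and every other listed constraint is also met.

Satisfiable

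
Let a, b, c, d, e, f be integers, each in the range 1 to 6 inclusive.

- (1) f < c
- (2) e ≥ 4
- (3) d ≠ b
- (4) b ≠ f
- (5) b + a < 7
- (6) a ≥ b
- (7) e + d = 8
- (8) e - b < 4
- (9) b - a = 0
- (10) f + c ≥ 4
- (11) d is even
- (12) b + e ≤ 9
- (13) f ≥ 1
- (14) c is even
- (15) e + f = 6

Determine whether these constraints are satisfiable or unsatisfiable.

Satisfiable

Try a = 3, b = 3, c = 4, d = 4, e = 4, f = 2.
Check constraint 5: b + a = 6; constraint 7: e + d = 8. The remaining constraints are straightforward to verify.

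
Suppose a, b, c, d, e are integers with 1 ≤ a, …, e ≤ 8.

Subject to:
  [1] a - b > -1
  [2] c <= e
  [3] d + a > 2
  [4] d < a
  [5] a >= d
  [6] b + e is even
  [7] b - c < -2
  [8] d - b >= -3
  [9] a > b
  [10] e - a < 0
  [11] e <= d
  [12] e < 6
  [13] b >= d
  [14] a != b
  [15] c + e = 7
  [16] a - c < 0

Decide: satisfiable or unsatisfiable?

Unsatisfiable

Constraints 2, 9, 11, 13, and 16 give c ≤ e, e ≤ d, d ≤ b, b < a, a < c. Chaining: c ≤ e ≤ d ≤ b < a < c, which forces c < c — impossible.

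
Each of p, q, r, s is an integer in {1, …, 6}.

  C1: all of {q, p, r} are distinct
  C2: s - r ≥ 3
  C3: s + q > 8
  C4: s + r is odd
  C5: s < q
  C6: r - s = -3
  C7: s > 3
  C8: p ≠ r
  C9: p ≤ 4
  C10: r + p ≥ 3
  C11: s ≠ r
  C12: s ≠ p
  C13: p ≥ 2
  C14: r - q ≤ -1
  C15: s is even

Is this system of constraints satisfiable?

Satisfiable

The assignment p = 3, q = 5, r = 1, s = 4 works:
  constraint 2 holds since s - r = 3.
  constraint 3 holds since s + q = 9.
The rest check out directly.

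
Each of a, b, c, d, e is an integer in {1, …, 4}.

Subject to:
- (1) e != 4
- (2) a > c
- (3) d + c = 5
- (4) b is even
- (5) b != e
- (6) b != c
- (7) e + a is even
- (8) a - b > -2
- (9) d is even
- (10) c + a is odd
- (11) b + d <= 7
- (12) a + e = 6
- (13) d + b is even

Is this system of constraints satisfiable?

Satisfiable

Take a = 4, b = 4, c = 3, d = 2, e = 2. Then constraint 3: d + c = 5; constraint 8: a - b = 0; constraint 11: b + d = 6, and every other listed constraint is also met.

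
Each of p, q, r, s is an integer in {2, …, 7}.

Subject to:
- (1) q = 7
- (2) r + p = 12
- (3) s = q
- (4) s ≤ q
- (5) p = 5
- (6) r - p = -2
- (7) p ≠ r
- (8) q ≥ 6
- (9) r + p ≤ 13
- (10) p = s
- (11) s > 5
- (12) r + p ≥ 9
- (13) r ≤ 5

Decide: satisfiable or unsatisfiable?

Unsatisfiable

Constraint 5 fixes p = 5 and constraint 1 fixes q = 7. Constraints 3 and 10 give p = s = q, so p = q. But 5 ≠ 7 — contradiction.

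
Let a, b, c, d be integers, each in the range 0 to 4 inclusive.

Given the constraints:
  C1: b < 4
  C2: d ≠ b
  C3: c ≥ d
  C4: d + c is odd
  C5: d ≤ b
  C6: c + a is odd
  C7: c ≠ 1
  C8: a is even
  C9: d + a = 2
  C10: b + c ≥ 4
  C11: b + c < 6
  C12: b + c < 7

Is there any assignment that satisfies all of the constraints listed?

Take a = 2, b = 1, c = 3, d = 0. Then constraint 9: d + a = 2; constraint 10: b + c = 4, and every other listed constraint is also met.

Satisfiable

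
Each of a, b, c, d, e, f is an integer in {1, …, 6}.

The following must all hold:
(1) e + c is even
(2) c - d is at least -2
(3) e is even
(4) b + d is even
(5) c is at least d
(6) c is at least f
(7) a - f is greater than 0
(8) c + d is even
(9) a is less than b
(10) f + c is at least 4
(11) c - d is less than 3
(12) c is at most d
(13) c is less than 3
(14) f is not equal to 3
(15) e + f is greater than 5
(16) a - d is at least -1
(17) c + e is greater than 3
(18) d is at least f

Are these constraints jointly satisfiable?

Satisfiable

Try a = 3, b = 4, c = 2, d = 2, e = 4, f = 2.
Check constraint 2: c - d = 0; constraint 7: a - f = 1; constraint 10: f + c = 4. The remaining constraints are straightforward to verify.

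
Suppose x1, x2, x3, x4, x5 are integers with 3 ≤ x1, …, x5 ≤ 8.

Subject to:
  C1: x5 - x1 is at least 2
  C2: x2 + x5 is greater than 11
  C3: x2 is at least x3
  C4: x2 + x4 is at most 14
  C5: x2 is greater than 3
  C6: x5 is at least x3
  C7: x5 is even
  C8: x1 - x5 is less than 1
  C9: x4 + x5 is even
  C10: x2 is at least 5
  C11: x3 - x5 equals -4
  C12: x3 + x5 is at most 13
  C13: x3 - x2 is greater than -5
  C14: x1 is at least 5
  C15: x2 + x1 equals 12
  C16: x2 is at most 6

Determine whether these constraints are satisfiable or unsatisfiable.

Satisfiable

Try x1 = 6, x2 = 6, x3 = 4, x4 = 8, x5 = 8.
Check constraint 1: x5 - x1 = 2; constraint 2: x2 + x5 = 14. The remaining constraints are straightforward to verify.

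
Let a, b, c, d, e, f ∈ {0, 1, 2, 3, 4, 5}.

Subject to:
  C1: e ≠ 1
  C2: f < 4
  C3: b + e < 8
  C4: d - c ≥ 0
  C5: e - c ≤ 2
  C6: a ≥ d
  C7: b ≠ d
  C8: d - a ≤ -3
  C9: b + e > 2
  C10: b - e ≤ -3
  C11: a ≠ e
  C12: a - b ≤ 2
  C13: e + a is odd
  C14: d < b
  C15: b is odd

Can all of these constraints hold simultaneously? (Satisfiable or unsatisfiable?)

Constraints 4, 5, 8, 10, and 12 give a − d ≥ 3, d − c ≥ 0, c − e ≥ -2, e − b ≥ 3, b − a ≥ -2.
Adding all 5 inequalities: the left sides telescope to 0, and the right sides sum to 3 + 0 + (-2) + 3 + (-2) = 2. So 0 ≥ 2, which is false.

Unsatisfiable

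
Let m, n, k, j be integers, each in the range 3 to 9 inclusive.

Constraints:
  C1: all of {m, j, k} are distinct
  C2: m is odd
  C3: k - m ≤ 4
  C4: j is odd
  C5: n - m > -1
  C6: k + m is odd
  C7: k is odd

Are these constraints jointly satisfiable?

Unsatisfiable

Constraint 7 makes k odd and constraint 2 makes m odd, so k + m must be even. Constraint 6 says k + m is odd — contradiction.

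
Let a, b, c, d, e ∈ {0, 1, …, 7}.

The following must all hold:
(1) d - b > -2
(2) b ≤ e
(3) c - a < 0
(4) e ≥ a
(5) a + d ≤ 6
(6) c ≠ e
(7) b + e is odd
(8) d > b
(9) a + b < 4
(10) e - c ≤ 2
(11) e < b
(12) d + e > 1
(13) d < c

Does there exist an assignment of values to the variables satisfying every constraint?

Constraints 3, 4, 8, 11, and 13 give c < a, a ≤ e, e < b, b < d, d < c. Chaining: c < a ≤ e < b < d < c, which forces c < c — impossible.

Unsatisfiable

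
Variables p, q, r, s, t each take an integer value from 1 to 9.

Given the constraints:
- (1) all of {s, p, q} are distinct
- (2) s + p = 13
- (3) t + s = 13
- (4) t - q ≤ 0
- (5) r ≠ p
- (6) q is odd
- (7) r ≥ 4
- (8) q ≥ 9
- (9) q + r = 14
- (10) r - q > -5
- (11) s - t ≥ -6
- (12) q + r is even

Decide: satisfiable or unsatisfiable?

The assignment p = 8, q = 9, r = 5, s = 5, t = 8 works:
  constraint 2 holds since s + p = 13.
  constraint 3 holds since t + s = 13.
  constraint 4 holds since t - q = -1.
The rest check out directly.

Satisfiable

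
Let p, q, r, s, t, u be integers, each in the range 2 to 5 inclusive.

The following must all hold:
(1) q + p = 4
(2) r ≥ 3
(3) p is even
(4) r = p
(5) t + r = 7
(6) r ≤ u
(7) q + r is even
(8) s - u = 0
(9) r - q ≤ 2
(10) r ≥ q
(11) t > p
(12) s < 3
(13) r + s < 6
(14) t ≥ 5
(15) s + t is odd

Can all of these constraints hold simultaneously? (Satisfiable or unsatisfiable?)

Unsatisfiable

From constraint 14: t ≥ 5. From constraint 2: r ≥ 3. Hence t + r ≥ 8. But constraint 5 requires t + r = 7, and 7 < 8. Contradiction.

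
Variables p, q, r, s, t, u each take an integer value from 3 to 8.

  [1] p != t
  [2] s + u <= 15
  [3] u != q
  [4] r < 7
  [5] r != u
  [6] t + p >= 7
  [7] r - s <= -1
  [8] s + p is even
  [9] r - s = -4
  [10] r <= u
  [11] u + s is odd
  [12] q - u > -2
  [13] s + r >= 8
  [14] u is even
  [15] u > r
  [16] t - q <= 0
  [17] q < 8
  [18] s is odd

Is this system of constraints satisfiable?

Satisfiable

One satisfying assignment is p = 3, q = 7, r = 3, s = 7, t = 4, u = 6.
For the less obvious constraints — constraint 2: s + u = 13; constraint 6: t + p = 7; constraint 7: r - s = -4 — and the others hold by inspection.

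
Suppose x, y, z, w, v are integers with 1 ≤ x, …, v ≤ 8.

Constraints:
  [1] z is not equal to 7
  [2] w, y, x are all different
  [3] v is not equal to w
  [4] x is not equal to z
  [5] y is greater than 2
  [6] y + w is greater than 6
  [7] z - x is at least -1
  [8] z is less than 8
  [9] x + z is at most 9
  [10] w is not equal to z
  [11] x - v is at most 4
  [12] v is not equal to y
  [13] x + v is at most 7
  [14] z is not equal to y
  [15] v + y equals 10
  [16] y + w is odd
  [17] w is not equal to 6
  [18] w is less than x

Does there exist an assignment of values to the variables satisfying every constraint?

Take x = 4, y = 7, z = 5, w = 2, v = 3. Then constraint 6: y + w = 9; constraint 7: z - x = 1, and every other listed constraint is also met.

Satisfiable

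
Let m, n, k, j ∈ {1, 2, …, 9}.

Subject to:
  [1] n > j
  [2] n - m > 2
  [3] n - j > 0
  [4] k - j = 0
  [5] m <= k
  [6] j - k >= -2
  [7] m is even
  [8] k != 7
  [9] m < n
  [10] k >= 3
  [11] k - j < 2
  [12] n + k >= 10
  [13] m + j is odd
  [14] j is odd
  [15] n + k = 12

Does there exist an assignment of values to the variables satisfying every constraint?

The assignment m = 4, n = 7, k = 5, j = 5 works:
  constraint 2 holds since n - m = 3.
  constraint 3 holds since n - j = 2.
The rest check out directly.

Satisfiable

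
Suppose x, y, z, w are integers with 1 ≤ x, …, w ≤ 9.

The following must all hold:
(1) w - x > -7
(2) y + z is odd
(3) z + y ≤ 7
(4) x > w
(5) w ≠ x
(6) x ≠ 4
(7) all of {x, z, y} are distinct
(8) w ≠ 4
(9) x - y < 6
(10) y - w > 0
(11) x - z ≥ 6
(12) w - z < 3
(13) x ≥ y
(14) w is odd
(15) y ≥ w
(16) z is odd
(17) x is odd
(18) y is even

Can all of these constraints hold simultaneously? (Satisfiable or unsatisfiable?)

Satisfiable

Setting (x, y, z, w) = (7, 4, 1, 1) satisfies everything: constraint 1: w - x = -6; constraint 3: z + y = 5; constraint 9: x - y = 3, and the others follow.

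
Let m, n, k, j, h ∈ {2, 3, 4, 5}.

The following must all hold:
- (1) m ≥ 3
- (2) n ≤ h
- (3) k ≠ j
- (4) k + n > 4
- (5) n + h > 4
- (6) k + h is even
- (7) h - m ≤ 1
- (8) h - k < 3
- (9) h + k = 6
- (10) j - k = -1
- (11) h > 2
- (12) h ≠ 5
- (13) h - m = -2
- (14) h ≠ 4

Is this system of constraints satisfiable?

The assignment m = 5, n = 3, k = 3, j = 2, h = 3 works:
  constraint 4 holds since k + n = 6.
  constraint 5 holds since n + h = 6.
  constraint 7 holds since h - m = -2.
The rest check out directly.

Satisfiable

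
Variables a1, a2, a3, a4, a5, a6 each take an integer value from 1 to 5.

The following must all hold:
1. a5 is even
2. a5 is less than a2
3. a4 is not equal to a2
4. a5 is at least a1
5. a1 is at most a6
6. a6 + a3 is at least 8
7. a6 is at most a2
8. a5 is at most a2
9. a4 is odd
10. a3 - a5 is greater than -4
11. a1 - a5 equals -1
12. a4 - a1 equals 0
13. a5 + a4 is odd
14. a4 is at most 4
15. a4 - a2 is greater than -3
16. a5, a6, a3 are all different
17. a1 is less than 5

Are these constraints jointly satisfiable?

Satisfiable

Try a1 = 3, a2 = 5, a3 = 3, a4 = 3, a5 = 4, a6 = 5.
Check constraint 6: a6 + a3 = 8; constraint 10: a3 - a5 = -1. The remaining constraints are straightforward to verify.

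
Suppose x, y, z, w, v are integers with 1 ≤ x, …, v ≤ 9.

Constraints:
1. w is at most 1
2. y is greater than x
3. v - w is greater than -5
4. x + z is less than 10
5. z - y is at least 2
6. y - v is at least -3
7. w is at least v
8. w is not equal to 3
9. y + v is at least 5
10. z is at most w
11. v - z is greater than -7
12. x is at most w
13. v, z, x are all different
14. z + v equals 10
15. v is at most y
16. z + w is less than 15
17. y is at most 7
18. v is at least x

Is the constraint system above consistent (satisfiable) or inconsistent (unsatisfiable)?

From constraints 1 and 10: z ≤ w ≤ 1. From constraints 15 and 17: v ≤ y ≤ 7. Hence z + v ≤ 8. But constraint 14 requires z + v = 10, and 10 > 8. Contradiction.

Unsatisfiable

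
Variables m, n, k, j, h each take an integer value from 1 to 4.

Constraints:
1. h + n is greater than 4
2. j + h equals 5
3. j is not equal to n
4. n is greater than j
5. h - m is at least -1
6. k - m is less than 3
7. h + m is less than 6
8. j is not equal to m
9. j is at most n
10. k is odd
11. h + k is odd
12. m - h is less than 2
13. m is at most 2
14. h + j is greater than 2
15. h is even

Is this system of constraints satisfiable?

Satisfiable

Try m = 1, n = 4, k = 3, j = 3, h = 2.
Check constraint 1: h + n = 6; constraint 2: j + h = 5; constraint 5: h - m = 1. The remaining constraints are straightforward to verify.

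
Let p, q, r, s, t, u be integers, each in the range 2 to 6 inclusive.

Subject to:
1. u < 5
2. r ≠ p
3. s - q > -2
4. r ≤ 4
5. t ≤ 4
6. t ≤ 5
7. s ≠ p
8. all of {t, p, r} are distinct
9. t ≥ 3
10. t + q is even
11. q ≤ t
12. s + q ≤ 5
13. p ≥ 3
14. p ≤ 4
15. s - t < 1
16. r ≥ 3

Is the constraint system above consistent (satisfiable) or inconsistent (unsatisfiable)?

Constraints 4, 5, 9, 13, 14, and 16 confine each of t, p, r to the 2 values {3, 4}.
Constraint 8 requires all 3 of them to be distinct, but only 2 values are available — impossible by the pigeonhole principle.

Unsatisfiable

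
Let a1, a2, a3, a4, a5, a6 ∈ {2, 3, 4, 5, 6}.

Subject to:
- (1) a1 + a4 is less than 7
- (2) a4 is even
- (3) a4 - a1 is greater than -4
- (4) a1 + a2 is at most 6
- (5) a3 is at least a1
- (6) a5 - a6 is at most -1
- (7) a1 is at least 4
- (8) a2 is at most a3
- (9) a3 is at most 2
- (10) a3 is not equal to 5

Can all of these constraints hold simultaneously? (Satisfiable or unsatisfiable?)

Unsatisfiable

From constraint 7: a1 ≥ 4. From constraints 5 and 9: a1 ≤ a3 and a3 ≤ 2, so a1 ≤ 2. But 2 < 4, so no value of a1 works.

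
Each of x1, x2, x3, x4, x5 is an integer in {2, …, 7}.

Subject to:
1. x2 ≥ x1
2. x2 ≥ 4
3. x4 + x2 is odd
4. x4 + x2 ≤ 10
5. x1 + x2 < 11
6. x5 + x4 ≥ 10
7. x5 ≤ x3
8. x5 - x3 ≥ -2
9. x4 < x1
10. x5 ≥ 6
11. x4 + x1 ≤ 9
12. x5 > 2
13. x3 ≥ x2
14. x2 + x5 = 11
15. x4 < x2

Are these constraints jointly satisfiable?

Satisfiable

One satisfying assignment is x1 = 4, x2 = 4, x3 = 7, x4 = 3, x5 = 7.
For the less obvious constraints — constraint 4: x4 + x2 = 7; constraint 5: x1 + x2 = 8 — and the others hold by inspection.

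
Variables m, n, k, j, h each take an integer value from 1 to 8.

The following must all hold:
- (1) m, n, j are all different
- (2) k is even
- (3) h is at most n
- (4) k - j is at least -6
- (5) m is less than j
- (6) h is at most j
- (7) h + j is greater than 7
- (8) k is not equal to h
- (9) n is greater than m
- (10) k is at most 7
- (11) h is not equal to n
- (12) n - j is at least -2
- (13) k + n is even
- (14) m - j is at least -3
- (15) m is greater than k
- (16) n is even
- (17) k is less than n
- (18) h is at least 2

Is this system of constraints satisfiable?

Satisfiable

Take m = 4, n = 6, k = 2, j = 5, h = 5. Then constraint 4: k - j = -3; constraint 7: h + j = 10, and every other listed constraint is also met.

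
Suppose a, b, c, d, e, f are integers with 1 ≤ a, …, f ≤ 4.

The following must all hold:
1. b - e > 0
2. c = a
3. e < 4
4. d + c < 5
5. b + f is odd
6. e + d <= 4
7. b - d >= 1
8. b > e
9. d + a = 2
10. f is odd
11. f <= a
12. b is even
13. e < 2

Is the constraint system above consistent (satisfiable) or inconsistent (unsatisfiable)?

Setting (a, b, c, d, e, f) = (1, 2, 1, 1, 1, 1) satisfies everything: constraint 1: b - e = 1; constraint 4: d + c = 2, and the others follow.

Satisfiable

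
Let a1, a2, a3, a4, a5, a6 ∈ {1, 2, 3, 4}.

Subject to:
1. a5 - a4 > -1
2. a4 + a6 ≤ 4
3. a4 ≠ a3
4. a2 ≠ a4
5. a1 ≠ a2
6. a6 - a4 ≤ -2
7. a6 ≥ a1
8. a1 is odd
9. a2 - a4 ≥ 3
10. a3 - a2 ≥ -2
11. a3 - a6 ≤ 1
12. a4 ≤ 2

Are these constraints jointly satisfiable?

Constraints 6, 9, 10, and 11 give a4 − a6 ≥ 2, a6 − a3 ≥ -1, a3 − a2 ≥ -2, a2 − a4 ≥ 3.
Adding all 4 inequalities: the left sides telescope to 0, and the right sides sum to 2 + (-1) + (-2) + 3 = 2. So 0 ≥ 2, which is false.

Unsatisfiable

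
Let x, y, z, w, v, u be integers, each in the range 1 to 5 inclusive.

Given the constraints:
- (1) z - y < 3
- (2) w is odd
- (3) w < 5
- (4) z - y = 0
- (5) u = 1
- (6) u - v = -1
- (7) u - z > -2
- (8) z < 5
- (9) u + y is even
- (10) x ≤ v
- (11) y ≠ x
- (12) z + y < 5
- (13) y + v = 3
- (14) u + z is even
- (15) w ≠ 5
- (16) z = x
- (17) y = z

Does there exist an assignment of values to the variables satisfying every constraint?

From constraints 16 and 17, y = z = x, so y = x. But constraint 11 says y ≠ x. Contradiction.

Unsatisfiable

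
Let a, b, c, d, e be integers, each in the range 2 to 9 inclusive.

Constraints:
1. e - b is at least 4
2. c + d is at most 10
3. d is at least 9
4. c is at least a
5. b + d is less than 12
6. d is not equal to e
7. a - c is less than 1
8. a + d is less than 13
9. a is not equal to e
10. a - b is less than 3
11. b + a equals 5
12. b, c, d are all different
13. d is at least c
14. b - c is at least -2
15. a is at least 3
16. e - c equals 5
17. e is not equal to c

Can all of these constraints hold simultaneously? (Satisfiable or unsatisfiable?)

From constraints 4 and 15: c ≥ a ≥ 3. From constraint 3: d ≥ 9. Hence c + d ≥ 12. But constraint 2 requires c + d ≤ 10, and 10 < 12. Contradiction.

Unsatisfiable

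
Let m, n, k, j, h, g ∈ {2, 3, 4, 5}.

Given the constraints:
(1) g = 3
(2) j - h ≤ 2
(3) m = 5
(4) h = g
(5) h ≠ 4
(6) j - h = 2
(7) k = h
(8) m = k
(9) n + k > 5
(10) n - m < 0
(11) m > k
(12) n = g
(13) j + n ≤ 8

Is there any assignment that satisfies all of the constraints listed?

Unsatisfiable

Constraint 3 fixes m = 5 and constraint 1 fixes g = 3. Constraints 4, 7, and 8 give m = k = h = g, so m = g. But 5 ≠ 3 — contradiction.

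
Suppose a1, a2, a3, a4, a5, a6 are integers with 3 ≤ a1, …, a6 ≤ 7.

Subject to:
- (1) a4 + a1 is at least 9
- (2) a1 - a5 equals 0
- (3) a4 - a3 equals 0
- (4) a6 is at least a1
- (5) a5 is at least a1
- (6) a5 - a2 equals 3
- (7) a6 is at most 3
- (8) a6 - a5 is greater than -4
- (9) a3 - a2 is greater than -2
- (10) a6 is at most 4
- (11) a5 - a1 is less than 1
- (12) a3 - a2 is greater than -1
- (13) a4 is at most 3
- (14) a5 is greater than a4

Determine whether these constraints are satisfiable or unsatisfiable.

Unsatisfiable

From constraint 13: a4 ≤ 3. From constraints 4 and 10: a1 ≤ a6 ≤ 4. Hence a4 + a1 ≤ 7. But constraint 1 requires a4 + a1 ≥ 9, and 9 > 7. Contradiction.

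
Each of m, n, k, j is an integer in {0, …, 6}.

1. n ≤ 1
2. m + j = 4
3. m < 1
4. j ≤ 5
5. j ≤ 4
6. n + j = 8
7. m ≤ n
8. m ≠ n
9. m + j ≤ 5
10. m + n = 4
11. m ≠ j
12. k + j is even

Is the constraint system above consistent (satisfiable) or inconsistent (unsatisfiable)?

Unsatisfiable

From constraint 1: n ≤ 1. From constraint 4: j ≤ 5. Hence n + j ≤ 6. But constraint 6 requires n + j = 8, and 8 > 6. Contradiction.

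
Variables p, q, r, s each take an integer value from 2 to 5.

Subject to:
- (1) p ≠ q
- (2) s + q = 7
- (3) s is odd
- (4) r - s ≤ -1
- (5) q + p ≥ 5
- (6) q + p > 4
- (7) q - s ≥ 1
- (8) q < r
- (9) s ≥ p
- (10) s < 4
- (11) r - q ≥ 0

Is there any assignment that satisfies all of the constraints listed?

Constraints 4, 7, and 11 give r − q ≥ 0, q − s ≥ 1, s − r ≥ 1.
Adding all 3 inequalities: the left sides telescope to 0, and the right sides sum to 0 + 1 + 1 = 2. So 0 ≥ 2, which is false.

Unsatisfiable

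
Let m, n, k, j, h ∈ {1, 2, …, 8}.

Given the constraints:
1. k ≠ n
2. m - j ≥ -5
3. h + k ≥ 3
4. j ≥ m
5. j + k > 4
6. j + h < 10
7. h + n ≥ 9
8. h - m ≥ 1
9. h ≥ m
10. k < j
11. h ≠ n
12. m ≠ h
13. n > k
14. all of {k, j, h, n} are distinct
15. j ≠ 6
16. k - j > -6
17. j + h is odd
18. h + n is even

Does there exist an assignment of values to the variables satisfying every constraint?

Satisfiable

The assignment m = 1, n = 6, k = 1, j = 5, h = 4 works:
  constraint 2 holds since m - j = -4.
  constraint 3 holds since h + k = 5.
The rest check out directly.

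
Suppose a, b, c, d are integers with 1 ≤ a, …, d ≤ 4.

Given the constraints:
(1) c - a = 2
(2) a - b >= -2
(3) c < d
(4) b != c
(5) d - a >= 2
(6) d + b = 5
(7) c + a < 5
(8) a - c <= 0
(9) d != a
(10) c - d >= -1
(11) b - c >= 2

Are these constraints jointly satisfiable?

Unsatisfiable

Constraints 2, 5, 10, and 11 give b − c ≥ 2, c − d ≥ -1, d − a ≥ 2, a − b ≥ -2.
Adding all 4 inequalities: the left sides telescope to 0, and the right sides sum to 2 + (-1) + 2 + (-2) = 1. So 0 ≥ 1, which is false.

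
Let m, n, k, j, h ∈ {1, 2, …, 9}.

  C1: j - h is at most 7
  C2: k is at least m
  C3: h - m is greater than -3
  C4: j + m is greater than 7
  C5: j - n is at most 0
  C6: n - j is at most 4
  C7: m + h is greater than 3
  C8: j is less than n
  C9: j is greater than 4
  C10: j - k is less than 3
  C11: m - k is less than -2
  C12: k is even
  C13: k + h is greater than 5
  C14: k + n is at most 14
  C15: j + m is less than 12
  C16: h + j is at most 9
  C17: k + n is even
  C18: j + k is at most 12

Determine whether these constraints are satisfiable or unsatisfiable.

Satisfiable

One satisfying assignment is m = 3, n = 8, k = 6, j = 6, h = 1.
For the less obvious constraints — constraint 1: j - h = 5; constraint 3: h - m = -2; constraint 4: j + m = 9 — and the others hold by inspection.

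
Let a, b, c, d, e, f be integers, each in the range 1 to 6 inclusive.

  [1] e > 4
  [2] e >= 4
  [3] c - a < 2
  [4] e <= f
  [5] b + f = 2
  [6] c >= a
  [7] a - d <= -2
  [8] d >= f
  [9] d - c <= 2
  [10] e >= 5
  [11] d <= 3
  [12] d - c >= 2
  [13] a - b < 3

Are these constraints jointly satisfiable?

From constraints 4 and 10: f ≥ e and e ≥ 5, so f ≥ 5. From constraints 8 and 11: f ≤ d and d ≤ 3, so f ≤ 3. But 3 < 5, so no value of f works.

Unsatisfiable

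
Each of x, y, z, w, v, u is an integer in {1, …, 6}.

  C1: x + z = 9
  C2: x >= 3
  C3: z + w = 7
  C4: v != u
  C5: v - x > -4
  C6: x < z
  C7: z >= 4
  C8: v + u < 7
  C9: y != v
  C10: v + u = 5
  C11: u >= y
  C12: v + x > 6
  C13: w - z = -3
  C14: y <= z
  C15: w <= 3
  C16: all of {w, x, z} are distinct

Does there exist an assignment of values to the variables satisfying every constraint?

Satisfiable

The assignment x = 4, y = 2, z = 5, w = 2, v = 3, u = 2 works:
  constraint 1 holds since x + z = 9.
  constraint 3 holds since z + w = 7.
The rest check out directly.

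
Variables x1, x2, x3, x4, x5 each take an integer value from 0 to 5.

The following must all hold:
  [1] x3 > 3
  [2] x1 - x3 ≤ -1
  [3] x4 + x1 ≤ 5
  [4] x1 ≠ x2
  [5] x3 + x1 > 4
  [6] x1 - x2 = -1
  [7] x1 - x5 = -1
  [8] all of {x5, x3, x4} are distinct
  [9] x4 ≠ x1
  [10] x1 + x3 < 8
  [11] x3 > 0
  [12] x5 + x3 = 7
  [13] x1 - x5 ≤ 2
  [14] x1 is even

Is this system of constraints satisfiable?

Satisfiable

Take x1 = 2, x2 = 3, x3 = 4, x4 = 0, x5 = 3. Then constraint 2: x1 - x3 = -2; constraint 3: x4 + x1 = 2; constraint 5: x3 + x1 = 6, and every other listed constraint is also met.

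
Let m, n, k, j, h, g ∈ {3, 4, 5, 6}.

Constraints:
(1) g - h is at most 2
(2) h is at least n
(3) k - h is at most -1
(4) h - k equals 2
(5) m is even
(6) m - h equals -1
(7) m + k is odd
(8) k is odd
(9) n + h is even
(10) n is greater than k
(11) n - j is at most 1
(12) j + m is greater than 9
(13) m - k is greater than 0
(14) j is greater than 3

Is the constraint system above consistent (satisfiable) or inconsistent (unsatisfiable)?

Satisfiable

One satisfying assignment is m = 4, n = 5, k = 3, j = 6, h = 5, g = 4.
For the less obvious constraints — constraint 1: g - h = -1; constraint 3: k - h = -2; constraint 4: h - k = 2 — and the others hold by inspection.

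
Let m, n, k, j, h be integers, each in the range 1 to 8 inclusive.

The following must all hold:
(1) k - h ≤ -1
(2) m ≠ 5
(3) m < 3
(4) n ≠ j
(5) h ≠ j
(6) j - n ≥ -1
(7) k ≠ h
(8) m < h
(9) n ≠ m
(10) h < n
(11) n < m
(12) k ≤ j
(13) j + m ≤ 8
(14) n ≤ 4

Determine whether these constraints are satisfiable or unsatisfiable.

Unsatisfiable

Constraints 8, 10, and 11 give h < n, n < m, m < h. Chaining: h < n < m < h, which forces h < h — impossible.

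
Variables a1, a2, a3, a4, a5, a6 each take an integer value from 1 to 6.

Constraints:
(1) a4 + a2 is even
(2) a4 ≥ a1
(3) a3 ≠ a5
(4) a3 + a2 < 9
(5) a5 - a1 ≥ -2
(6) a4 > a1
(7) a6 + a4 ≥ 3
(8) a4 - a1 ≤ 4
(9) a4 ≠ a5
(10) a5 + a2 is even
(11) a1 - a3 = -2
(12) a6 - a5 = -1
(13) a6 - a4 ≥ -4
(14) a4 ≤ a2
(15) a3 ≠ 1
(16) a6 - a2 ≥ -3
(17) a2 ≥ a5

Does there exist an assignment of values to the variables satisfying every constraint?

Satisfiable

The assignment a1 = 1, a2 = 4, a3 = 3, a4 = 4, a5 = 2, a6 = 1 works:
  constraint 4 holds since a3 + a2 = 7.
  constraint 5 holds since a5 - a1 = 1.
The rest check out directly.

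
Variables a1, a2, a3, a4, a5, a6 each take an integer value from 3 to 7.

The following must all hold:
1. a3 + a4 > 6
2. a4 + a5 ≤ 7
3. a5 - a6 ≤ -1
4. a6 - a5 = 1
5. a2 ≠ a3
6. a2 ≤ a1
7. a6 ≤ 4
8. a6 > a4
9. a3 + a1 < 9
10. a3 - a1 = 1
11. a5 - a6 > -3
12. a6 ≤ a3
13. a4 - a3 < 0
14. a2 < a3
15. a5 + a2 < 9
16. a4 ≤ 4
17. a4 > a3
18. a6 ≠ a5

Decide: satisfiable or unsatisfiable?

Constraints 8, 12, and 17 give a3 < a4, a4 < a6, a6 ≤ a3. Chaining: a3 < a4 < a6 ≤ a3, which forces a3 < a3 — impossible.

Unsatisfiable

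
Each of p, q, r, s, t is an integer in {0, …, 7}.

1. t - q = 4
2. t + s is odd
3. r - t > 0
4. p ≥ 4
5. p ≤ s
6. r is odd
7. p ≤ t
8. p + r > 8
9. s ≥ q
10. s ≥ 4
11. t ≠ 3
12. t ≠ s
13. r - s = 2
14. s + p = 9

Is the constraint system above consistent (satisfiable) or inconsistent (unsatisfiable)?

Take p = 4, q = 0, r = 7, s = 5, t = 4. Then constraint 1: t - q = 4; constraint 3: r - t = 3; constraint 8: p + r = 11, and every other listed constraint is also met.

Satisfiable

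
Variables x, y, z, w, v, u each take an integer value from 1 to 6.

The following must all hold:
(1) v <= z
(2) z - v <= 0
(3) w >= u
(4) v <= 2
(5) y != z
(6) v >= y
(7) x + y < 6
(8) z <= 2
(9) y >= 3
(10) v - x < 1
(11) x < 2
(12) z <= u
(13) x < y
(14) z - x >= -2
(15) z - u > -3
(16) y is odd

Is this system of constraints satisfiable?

Unsatisfiable

From constraints 6 and 9: v ≥ y and y ≥ 3, so v ≥ 3. From constraints 1 and 8: v ≤ z and z ≤ 2, so v ≤ 2. But 2 < 3, so no value of v works.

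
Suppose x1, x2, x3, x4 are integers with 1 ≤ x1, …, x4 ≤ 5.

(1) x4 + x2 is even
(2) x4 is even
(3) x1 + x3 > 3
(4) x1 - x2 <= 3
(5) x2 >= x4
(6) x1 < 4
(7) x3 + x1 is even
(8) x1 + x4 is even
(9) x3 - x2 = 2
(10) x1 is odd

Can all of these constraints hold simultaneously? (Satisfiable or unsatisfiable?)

Constraint 10 makes x1 odd and constraint 2 makes x4 even, so x1 + x4 must be odd. Constraint 8 says x1 + x4 is even — contradiction.

Unsatisfiable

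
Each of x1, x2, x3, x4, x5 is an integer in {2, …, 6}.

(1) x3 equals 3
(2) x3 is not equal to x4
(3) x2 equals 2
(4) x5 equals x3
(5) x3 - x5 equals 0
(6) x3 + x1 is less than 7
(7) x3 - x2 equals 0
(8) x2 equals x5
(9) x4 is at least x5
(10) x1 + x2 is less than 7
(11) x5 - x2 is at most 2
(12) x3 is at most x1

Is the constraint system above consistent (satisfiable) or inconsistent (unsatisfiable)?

Constraint 3 fixes x2 = 2 and constraint 1 fixes x3 = 3. Constraints 4 and 8 give x2 = x5 = x3, so x2 = x3. But 2 ≠ 3 — contradiction.

Unsatisfiable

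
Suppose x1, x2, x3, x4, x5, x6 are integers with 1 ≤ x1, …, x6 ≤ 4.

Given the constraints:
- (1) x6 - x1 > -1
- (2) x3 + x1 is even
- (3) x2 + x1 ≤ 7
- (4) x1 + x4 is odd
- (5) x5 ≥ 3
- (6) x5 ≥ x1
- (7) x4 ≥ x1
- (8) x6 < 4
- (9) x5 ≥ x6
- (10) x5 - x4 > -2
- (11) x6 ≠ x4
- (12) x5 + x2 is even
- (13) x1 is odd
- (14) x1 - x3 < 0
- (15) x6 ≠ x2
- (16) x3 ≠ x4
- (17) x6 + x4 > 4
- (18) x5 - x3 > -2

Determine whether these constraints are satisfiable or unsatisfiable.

Satisfiable

Setting (x1, x2, x3, x4, x5, x6) = (1, 4, 3, 4, 4, 1) satisfies everything: constraint 1: x6 - x1 = 0; constraint 3: x2 + x1 = 5, and the others follow.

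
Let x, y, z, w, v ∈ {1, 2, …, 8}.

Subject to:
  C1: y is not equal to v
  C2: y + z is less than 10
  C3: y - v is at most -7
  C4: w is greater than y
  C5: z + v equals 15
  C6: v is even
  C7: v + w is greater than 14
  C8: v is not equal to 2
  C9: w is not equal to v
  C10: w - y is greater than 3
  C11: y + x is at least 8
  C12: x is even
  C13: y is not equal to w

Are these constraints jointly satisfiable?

Satisfiable

Take x = 8, y = 1, z = 7, w = 7, v = 8. Then constraint 2: y + z = 8; constraint 3: y - v = -7, and every other listed constraint is also met.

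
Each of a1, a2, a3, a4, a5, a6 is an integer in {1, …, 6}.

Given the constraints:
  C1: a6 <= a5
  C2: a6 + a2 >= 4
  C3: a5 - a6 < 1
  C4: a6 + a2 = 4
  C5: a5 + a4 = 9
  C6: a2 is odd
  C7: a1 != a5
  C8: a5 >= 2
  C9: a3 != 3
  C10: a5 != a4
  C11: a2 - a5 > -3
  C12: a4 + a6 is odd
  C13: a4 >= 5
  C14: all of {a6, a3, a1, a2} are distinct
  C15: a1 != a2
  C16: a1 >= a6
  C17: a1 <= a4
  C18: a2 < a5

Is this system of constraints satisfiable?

Satisfiable

The assignment a1 = 5, a2 = 1, a3 = 4, a4 = 6, a5 = 3, a6 = 3 works:
  constraint 2 holds since a6 + a2 = 4.
  constraint 3 holds since a5 - a6 = 0.
The rest check out directly.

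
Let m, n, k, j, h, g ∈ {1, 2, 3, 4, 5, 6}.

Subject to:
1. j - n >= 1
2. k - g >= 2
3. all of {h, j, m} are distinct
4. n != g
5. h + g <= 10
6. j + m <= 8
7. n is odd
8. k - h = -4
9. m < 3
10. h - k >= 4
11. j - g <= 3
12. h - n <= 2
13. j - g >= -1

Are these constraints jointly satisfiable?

Unsatisfiable

Constraints 1, 2, 10, 11, and 12 give g − j ≥ -3, j − n ≥ 1, n − h ≥ -2, h − k ≥ 4, k − g ≥ 2.
Adding all 5 inequalities: the left sides telescope to 0, and the right sides sum to (-3) + 1 + (-2) + 4 + 2 = 2. So 0 ≥ 2, which is false.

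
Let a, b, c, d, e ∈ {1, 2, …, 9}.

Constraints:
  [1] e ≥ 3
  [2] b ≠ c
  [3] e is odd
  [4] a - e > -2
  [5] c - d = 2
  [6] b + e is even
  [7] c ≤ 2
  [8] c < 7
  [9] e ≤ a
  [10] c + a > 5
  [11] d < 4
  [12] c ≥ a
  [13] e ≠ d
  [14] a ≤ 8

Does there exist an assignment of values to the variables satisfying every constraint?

From constraints 1 and 9: a ≥ e and e ≥ 3, so a ≥ 3. From constraints 7 and 12: a ≤ c and c ≤ 2, so a ≤ 2. But 2 < 3, so no value of a works.

Unsatisfiable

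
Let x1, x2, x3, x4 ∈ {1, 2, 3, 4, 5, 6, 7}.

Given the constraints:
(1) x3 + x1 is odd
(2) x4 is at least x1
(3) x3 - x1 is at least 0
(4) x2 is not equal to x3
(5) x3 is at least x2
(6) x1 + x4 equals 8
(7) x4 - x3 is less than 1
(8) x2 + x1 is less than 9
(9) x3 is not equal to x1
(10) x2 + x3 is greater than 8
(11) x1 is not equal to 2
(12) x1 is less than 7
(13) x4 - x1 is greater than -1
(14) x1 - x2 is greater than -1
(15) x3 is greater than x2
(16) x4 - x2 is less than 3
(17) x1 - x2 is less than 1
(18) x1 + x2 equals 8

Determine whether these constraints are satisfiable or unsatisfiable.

Satisfiable

Setting (x1, x2, x3, x4) = (4, 4, 5, 4) satisfies everything: constraint 3: x3 - x1 = 1; constraint 6: x1 + x4 = 8; constraint 7: x4 - x3 = -1, and the others follow.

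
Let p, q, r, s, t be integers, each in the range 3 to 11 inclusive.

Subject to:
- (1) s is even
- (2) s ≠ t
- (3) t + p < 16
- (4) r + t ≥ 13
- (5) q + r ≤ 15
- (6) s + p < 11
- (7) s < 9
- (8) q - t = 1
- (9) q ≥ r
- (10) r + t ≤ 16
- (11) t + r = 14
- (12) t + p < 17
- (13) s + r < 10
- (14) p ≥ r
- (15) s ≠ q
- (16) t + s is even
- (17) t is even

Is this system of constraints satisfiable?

Satisfiable

One satisfying assignment is p = 4, q = 11, r = 4, s = 4, t = 10.
For the less obvious constraints — constraint 3: t + p = 14; constraint 4: r + t = 14; constraint 5: q + r = 15 — and the others hold by inspection.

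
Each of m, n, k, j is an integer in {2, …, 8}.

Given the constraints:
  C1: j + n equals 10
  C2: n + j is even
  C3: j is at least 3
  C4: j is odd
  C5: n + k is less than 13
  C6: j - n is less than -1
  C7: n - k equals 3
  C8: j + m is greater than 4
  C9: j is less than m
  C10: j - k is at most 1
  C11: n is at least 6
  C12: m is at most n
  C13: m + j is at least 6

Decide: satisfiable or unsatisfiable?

Satisfiable

The assignment m = 4, n = 7, k = 4, j = 3 works:
  constraint 1 holds since j + n = 10.
  constraint 5 holds since n + k = 11.
  constraint 6 holds since j - n = -4.
The rest check out directly.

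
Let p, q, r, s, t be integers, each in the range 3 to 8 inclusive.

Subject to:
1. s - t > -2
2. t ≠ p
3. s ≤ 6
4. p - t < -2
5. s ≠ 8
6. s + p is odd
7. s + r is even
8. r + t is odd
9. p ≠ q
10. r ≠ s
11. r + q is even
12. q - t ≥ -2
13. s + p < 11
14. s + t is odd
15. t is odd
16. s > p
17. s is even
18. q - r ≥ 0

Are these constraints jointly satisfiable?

Satisfiable

Try p = 3, q = 8, r = 8, s = 6, t = 7.
Check constraint 1: s - t = -1; constraint 4: p - t = -4; constraint 12: q - t = 1. The remaining constraints are straightforward to verify.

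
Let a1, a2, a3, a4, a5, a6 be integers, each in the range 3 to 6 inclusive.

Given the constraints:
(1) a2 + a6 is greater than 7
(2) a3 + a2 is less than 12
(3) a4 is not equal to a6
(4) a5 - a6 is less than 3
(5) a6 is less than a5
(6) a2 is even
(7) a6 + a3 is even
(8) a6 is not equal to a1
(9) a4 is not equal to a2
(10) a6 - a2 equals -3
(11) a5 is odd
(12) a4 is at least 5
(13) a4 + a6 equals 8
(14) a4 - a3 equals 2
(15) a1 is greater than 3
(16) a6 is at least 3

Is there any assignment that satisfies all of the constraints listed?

Try a1 = 4, a2 = 6, a3 = 3, a4 = 5, a5 = 5, a6 = 3.
Check constraint 1: a2 + a6 = 9; constraint 2: a3 + a2 = 9; constraint 4: a5 - a6 = 2. The remaining constraints are straightforward to verify.

Satisfiable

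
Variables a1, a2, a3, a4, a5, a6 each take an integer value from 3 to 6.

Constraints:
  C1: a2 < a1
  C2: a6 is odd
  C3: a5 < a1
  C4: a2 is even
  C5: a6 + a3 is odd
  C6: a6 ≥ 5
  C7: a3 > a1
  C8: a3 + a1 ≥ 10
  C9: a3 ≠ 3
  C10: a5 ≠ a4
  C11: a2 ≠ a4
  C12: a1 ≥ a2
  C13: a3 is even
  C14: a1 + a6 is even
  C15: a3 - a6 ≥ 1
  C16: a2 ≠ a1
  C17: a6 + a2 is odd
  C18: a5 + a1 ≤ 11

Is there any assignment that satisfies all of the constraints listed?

Satisfiable

The assignment a1 = 5, a2 = 4, a3 = 6, a4 = 5, a5 = 4, a6 = 5 works:
  constraint 8 holds since a3 + a1 = 11.
  constraint 15 holds since a3 - a6 = 1.
The rest check out directly.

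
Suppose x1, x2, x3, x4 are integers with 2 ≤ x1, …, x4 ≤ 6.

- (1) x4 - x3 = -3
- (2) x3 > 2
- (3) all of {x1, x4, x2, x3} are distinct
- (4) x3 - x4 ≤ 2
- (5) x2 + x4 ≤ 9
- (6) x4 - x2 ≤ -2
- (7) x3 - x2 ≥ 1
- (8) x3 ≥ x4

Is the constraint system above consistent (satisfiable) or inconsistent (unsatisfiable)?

Constraints 4, 6, and 7 give x4 − x3 ≥ -2, x3 − x2 ≥ 1, x2 − x4 ≥ 2.
Adding all 3 inequalities: the left sides telescope to 0, and the right sides sum to (-2) + 1 + 2 = 1. So 0 ≥ 1, which is false.

Unsatisfiable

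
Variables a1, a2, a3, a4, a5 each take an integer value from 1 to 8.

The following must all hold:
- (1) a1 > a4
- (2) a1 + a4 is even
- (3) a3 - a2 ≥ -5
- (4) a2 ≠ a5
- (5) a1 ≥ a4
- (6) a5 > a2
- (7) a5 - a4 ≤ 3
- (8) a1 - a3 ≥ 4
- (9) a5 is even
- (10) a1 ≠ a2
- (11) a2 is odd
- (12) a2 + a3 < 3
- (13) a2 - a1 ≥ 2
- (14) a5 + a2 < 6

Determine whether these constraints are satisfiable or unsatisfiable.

Unsatisfiable

Constraints 3, 8, and 13 give a2 − a1 ≥ 2, a1 − a3 ≥ 4, a3 − a2 ≥ -5.
Adding all 3 inequalities: the left sides telescope to 0, and the right sides sum to 2 + 4 + (-5) = 1. So 0 ≥ 1, which is false.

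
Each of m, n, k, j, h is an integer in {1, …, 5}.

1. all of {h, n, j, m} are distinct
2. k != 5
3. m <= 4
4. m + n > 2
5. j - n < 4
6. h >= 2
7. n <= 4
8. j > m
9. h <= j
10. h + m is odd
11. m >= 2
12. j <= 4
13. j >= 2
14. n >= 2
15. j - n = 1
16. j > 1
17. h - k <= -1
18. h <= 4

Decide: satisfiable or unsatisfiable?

Constraints 3, 6, 7, 11, 12, 13, 14, and 18 confine each of h, n, j, m to the 3 values {2, …, 4}.
Constraint 1 requires all 4 of them to be distinct, but only 3 values are available — impossible by the pigeonhole principle.

Unsatisfiable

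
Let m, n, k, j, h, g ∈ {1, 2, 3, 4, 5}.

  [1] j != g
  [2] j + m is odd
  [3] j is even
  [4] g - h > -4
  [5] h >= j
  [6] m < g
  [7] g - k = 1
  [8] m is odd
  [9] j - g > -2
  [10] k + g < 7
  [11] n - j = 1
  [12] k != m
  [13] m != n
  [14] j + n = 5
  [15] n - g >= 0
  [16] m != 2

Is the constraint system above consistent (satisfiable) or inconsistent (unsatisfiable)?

The assignment m = 1, n = 3, k = 2, j = 2, h = 5, g = 3 works:
  constraint 4 holds since g - h = -2.
  constraint 7 holds since g - k = 1.
  constraint 9 holds since j - g = -1.
The rest check out directly.

Satisfiable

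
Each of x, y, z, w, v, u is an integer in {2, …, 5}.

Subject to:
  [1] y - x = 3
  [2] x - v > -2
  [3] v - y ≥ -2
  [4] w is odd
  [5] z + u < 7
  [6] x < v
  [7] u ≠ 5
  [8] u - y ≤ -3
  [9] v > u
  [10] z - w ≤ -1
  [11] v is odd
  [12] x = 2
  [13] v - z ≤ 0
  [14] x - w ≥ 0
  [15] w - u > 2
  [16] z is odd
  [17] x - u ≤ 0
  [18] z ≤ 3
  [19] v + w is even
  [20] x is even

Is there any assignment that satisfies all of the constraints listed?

Unsatisfiable

Constraints 3, 8, 10, 13, 14, and 17 give u − x ≥ 0, x − w ≥ 0, w − z ≥ 1, z − v ≥ 0, v − y ≥ -2, y − u ≥ 3.
Adding all 6 inequalities: the left sides telescope to 0, and the right sides sum to 0 + 0 + 1 + 0 + (-2) + 3 = 2. So 0 ≥ 2, which is false.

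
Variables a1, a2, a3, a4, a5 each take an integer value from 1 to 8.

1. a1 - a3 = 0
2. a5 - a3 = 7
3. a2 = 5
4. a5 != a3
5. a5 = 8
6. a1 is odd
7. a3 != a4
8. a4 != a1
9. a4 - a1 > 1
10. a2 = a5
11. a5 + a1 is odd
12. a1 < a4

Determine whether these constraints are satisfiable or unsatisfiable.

Constraint 3 fixes a2 = 5 and constraint 5 fixes a5 = 8, but constraint 10 requires a2 = a5. Since 5 ≠ 8, contradiction.

Unsatisfiable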